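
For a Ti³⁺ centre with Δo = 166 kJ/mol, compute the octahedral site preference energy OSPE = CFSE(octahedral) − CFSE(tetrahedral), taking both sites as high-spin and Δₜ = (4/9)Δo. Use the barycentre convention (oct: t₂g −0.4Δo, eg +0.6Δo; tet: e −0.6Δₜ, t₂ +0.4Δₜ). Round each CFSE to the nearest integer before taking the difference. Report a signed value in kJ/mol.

-22

Ti sits in group 4; removing 3 electrons leaves Ti³⁺ with 4 − 3 = 1 d electrons.
Octahedral (high-spin): t₂g¹ eg⁰, CFSE = 1(−0.4) + 0(+0.6) = -0.4Δo = -0.4 × 166 = -66 kJ/mol.
Tetrahedral: e¹ t₂⁰, CFSE = 1(−0.6) + 0(+0.4) = -0.6Δₜ = -0.6 × (4/9) × 166 = -44 kJ/mol.
OSPE = CFSE(oct) − CFSE(tet) = -66 − (-44) = -22 kJ/mol.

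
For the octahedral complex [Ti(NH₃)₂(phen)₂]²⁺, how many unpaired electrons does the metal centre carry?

Ligand charges: 2×(+0) from NH₃ and 2×(+0) from phen sum to +0; with overall charge +2, Ti is +2.
Ti sits in group 4; removing 2 electrons leaves Ti²⁺ with 4 − 2 = 2 d electrons.
Configuration: t₂g² eg⁰, giving 2 unpaired electrons.

2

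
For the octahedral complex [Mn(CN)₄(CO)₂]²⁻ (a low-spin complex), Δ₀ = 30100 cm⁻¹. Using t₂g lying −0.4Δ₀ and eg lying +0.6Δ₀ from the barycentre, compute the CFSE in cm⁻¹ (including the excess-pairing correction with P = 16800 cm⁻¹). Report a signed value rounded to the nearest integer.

-26600

Ligand charges: 4×(-1) from CN⁻ and 2×(+0) from CO sum to -4; with overall charge -2, Mn is +2.
Mn²⁺: group 7, so d-count = 7 − 2 = 5.
Configuration: t₂g⁵ eg⁰.
Orbital CFSE = 5(-0.4) + 0(0.6) = -2.0Δ₀ = -2.0 × 30100 = -60200 cm⁻¹.
High-spin d⁵ would be t₂g³ eg² with 0 pairs; low-spin has 2, so 2 excess pairs cost +2P = +33600 cm⁻¹.
Overall CFSE = -60200 + 33600 = -26600 cm⁻¹.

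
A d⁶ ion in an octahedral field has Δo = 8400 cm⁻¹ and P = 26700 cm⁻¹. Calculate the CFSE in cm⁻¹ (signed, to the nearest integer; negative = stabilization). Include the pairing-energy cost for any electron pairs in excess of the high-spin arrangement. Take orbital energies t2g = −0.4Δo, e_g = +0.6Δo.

Δo < P, so pairing is avoided: the ground state is high-spin.
Configuration: t2g^4 e_g^2.
Orbital CFSE = -0.4Δo = -0.4 × 8400 = -3360 cm⁻¹.
High-spin has no excess pairs, so no pairing correction applies.

-3360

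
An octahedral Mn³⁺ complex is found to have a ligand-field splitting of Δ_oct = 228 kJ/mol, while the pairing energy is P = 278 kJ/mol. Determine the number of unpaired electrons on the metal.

Group 7 minus oxidation state +3 gives a d⁴ configuration for Mn³⁺.
With Δ_oct < P the complex is high-spin.
Filling d⁴ accordingly: t2g^3 e_g^1.
Unpaired electrons: 4.

4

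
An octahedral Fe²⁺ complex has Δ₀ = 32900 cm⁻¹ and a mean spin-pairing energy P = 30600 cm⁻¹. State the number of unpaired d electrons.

Fe is in group 8, so Fe²⁺ is d⁶ (8 − 2 = 6).
With Δ₀ > P the complex is low-spin.
That gives t2g^6 e_g^0.
Unpaired electrons: 0.

0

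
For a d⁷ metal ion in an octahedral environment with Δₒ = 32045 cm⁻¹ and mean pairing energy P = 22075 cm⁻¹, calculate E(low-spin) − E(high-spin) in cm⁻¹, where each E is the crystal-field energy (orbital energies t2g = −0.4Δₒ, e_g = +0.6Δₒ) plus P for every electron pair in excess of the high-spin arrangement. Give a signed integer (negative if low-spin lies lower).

-9970

High-spin d⁷ fills as t2g^5 e_g^2 with CFSE 5(−0.4) + 2(+0.6) = -0.8Δₒ = -25636 cm⁻¹.
Low-spin t2g^6 e_g^1 gives -1.8Δₒ = -57681 cm⁻¹, but forming 1 extra pair costs 1P = 22075 cm⁻¹, so E(LS) = -57681 + 22075 = -35606 cm⁻¹.
The difference is -35606 − (-25636) = -9970 cm⁻¹, so low-spin lies lower.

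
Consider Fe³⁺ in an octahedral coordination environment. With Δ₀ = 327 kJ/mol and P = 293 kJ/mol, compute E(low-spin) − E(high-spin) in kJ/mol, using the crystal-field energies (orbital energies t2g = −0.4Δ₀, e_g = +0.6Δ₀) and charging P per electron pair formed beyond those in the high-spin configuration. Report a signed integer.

-68

Fe³⁺: group 8, so d-count = 8 − 3 = 5.
High-spin: t2g^3 e_g^2, CFSE = 0.0Δ₀ = 0 kJ/mol.
For low-spin the configuration is t2g^5 e_g^0: orbital energy -2.0 × 327 = -654 kJ/mol, and 2 additional pairs relative to high-spin add 586 kJ/mol, giving -68 kJ/mol.
Thus E(LS) − E(HS) = -68 kJ/mol.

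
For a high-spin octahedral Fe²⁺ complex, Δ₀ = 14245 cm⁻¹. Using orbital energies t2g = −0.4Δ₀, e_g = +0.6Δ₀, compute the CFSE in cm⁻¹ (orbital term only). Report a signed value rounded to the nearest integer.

Fe is in group 8, so Fe²⁺ is d⁶ (8 − 2 = 6).
Electron filling gives t2g^4 e_g^2.
CFSE(orbital) = 4×(-0.4Δ₀) + 2×(0.6Δ₀) = -0.4Δ₀; with Δ₀ = 14245 cm⁻¹ that is -5698 cm⁻¹.

-5698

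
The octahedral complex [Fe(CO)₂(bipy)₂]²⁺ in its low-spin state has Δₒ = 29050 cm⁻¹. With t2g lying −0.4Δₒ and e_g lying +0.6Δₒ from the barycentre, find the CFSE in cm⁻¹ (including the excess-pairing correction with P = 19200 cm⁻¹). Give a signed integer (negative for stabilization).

-31320

Ligand charges: 2×(+0) from CO and 2×(+0) from bipy sum to +0; with overall charge +2, Fe is +2.
Fe is in group 8, so Fe²⁺ is d⁶ (8 − 2 = 6).
Electron filling gives t2g^6 e_g^0.
CFSE(orbital) = 6×(-0.4Δₒ) + 0×(0.6Δₒ) = -2.4Δₒ; with Δₒ = 29050 cm⁻¹ that is -69720 cm⁻¹.
High-spin d⁶ would be t2g^4 e_g^2 with 1 pair; low-spin has 3, so 2 excess pairs cost +2P = +38400 cm⁻¹.
Combining: -69720 + 38400 = -31320 cm⁻¹.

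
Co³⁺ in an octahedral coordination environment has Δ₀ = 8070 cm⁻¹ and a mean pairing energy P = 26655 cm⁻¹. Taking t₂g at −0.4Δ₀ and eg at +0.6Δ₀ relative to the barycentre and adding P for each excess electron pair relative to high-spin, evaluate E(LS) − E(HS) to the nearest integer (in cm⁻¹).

Co sits in group 9; removing 3 electrons leaves Co³⁺ with 9 − 3 = 6 d electrons.
In the high-spin limit (t₂g⁴ eg²) the orbital term is -0.4Δ₀ = -3228 cm⁻¹, with no excess pairing.
Low-spin: t₂g⁶ eg⁰, orbital CFSE = -2.4Δ₀ = -19368 cm⁻¹; plus 2 excess pairs × P = +53310 cm⁻¹; total 33942 cm⁻¹.
The difference is 33942 − (-3228) = 37170 cm⁻¹, so high-spin lies lower.

37170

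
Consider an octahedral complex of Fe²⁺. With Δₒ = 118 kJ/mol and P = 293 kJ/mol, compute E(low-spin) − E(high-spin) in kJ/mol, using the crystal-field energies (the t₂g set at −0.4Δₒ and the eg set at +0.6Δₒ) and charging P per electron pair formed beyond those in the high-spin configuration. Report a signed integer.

350

Fe sits in group 8; removing 2 electrons leaves Fe²⁺ with 8 − 2 = 6 d electrons.
High-spin: t₂g⁴ eg², CFSE = -0.4Δₒ = -47 kJ/mol.
Low-spin: t₂g⁶ eg⁰, orbital CFSE = -2.4Δₒ = -283 kJ/mol; plus 2 excess pairs × P = +586 kJ/mol; total 303 kJ/mol.
E(LS) − E(HS) = 303 − (-47) = 350 kJ/mol.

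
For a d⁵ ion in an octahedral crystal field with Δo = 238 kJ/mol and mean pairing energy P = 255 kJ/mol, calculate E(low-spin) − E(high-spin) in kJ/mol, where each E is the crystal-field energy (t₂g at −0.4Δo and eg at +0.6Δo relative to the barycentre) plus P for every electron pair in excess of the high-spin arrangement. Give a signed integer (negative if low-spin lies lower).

34

In the high-spin limit (t₂g³ eg²) the orbital term is 0.0Δo = 0 kJ/mol, with no excess pairing.
Low-spin: t₂g⁵ eg⁰, orbital CFSE = -2.0Δo = -476 kJ/mol; plus 2 excess pairs × P = +510 kJ/mol; total 34 kJ/mol.
The difference is 34 − (0) = 34 kJ/mol, so high-spin lies lower.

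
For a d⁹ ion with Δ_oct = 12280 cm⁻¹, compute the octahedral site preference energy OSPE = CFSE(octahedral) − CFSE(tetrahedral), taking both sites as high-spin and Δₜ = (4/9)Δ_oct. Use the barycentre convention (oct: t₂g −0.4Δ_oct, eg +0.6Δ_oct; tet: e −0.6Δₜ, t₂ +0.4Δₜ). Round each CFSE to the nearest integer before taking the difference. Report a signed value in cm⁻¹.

Octahedral high-spin t₂g⁶ eg³: CFSE = -0.6 × 12280 = -7368 cm⁻¹.
Tetrahedral e⁴ t₂⁵ gives -0.4Δₜ = -0.4 × (4/9) × 12280 = -2183 cm⁻¹.
OSPE = CFSE(oct) − CFSE(tet) = -7368 − (-2183) = -5185 cm⁻¹.

-5185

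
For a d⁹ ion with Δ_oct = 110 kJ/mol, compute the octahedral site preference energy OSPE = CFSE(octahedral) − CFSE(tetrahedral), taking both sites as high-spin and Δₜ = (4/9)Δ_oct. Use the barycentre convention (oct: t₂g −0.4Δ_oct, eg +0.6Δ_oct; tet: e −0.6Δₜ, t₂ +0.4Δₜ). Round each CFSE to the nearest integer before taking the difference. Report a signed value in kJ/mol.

Octahedral high-spin t2g^6 e_g^3: CFSE = -0.6 × 110 = -66 kJ/mol.
In a tetrahedral site the filling is e^4 t2^5: CFSE(tet) = -0.4Δₜ = -0.4 × (4/9)(110) = -20 kJ/mol.
Subtracting, OSPE = -66 − (-20) = -46 kJ/mol.

-46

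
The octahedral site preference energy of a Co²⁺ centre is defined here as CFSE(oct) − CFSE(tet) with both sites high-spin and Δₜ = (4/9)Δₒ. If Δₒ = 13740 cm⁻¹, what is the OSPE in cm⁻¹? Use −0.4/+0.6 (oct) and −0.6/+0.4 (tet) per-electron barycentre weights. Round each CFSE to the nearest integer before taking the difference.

Co²⁺: group 9, so d-count = 9 − 2 = 7.
Octahedral high-spin t2g^5 e_g^2: CFSE = -0.8 × 13740 = -10992 cm⁻¹.
In a tetrahedral site the filling is e^4 t2^3: CFSE(tet) = -1.2Δₜ = -1.2 × (4/9)(13740) = -7328 cm⁻¹.
Subtracting, OSPE = -10992 − (-7328) = -3664 cm⁻¹.

-3664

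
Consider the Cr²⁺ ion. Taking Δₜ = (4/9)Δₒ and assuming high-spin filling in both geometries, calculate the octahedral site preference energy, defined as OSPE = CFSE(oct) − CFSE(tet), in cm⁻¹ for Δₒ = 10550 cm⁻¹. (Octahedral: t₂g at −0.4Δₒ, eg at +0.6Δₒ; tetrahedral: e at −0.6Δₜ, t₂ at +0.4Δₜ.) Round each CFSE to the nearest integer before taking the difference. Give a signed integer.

-4454

Cr sits in group 6; removing 2 electrons leaves Cr²⁺ with 6 − 2 = 4 d electrons.
Octahedral high-spin t₂g³ eg¹: CFSE = -0.6 × 10550 = -6330 cm⁻¹.
Tetrahedral e² t₂² gives -0.4Δₜ = -0.4 × (4/9) × 10550 = -1876 cm⁻¹.
Subtracting, OSPE = -6330 − (-1876) = -4454 cm⁻¹.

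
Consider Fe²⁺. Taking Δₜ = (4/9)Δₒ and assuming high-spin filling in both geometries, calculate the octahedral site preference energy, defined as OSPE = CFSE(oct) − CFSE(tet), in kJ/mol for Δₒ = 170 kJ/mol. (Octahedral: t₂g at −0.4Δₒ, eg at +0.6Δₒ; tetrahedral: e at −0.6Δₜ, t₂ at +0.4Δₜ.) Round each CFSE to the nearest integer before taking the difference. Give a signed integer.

Group 8 minus oxidation state +2 gives a d⁶ configuration for Fe²⁺.
In an octahedral site d⁶ (HS) is t2g^4 e_g^2, giving CFSE(oct) = -0.4Δₒ = -68 kJ/mol.
Tetrahedral e^3 t2^3 gives -0.6Δₜ = -0.6 × (4/9) × 170 = -45 kJ/mol.
OSPE = -68 − (-45) = -23 kJ/mol.

-23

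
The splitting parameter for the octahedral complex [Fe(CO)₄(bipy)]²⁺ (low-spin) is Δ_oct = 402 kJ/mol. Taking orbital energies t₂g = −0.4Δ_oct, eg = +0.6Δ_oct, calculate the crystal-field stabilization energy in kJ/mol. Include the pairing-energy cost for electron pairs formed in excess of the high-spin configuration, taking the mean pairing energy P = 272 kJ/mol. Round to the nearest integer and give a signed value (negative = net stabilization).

Ligand charges: 4×(+0) from CO and 1×(+0) from bipy sum to +0; with overall charge +2, Fe is +2.
Fe sits in group 8; removing 2 electrons leaves Fe²⁺ with 8 − 2 = 6 d electrons.
The d⁶ electrons fill as t₂g⁶ eg⁰.
CFSE(orbital) = 6×(-0.4Δ_oct) + 0×(0.6Δ_oct) = -2.4Δ_oct; with Δ_oct = 402 kJ/mol that is -965 kJ/mol.
Relative to high-spin t₂g⁴ eg² (1 paired), the low-spin configuration has 2 additional pairs, contributing +2 × 272 = +544 kJ/mol.
Overall CFSE = -965 + 544 = -421 kJ/mol.

-421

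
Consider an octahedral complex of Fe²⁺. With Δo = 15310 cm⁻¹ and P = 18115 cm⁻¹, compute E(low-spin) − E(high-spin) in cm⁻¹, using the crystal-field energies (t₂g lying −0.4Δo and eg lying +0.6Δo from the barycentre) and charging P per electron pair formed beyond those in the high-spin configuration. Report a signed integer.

5610

Group 8 minus oxidation state +2 gives a d⁶ configuration for Fe²⁺.
High-spin d⁶ fills as t₂g⁴ eg² with CFSE 4(−0.4) + 2(+0.6) = -0.4Δo = -6124 cm⁻¹.
Low-spin t₂g⁶ eg⁰ gives -2.4Δo = -36744 cm⁻¹, but forming 2 extra pairs costs 2P = 36230 cm⁻¹, so E(LS) = -36744 + 36230 = -514 cm⁻¹.
E(LS) − E(HS) = -514 − (-6124) = 5610 cm⁻¹.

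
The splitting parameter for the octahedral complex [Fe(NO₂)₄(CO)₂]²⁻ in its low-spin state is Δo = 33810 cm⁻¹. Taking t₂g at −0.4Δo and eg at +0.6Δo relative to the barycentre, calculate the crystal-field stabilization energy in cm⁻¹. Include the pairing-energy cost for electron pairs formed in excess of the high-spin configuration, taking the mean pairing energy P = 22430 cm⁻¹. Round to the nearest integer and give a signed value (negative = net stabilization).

-36284

Ligand charges: 4×(-1) from NO₂⁻ and 2×(+0) from CO sum to -4; with overall charge -2, Fe is +2.
Group 8 minus oxidation state +2 gives a d⁶ configuration for Fe²⁺.
Electron filling gives t₂g⁶ eg⁰.
Orbital CFSE = 6(-0.4) + 0(0.6) = -2.4Δo = -2.4 × 33810 = -81144 cm⁻¹.
Pairing penalty: 3 pairs vs 1 in the high-spin reference → 2 extra × P = 44860 cm⁻¹.
Combining: -81144 + 44860 = -36284 cm⁻¹.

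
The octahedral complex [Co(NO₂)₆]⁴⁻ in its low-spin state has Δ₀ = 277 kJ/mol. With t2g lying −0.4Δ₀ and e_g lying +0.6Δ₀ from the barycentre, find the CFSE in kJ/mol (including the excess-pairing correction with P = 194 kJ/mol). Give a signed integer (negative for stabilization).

-305

Each NO₂⁻ contributes -1; 6 × (-1) = -6. With overall charge -4, Co is in the +2 oxidation state.
Co sits in group 9; removing 2 electrons leaves Co²⁺ with 9 − 2 = 7 d electrons.
Configuration: t2g^6 e_g^1.
CFSE(orbital) = 6×(-0.4Δ₀) + 1×(0.6Δ₀) = -1.8Δ₀; with Δ₀ = 277 kJ/mol that is -499 kJ/mol.
High-spin d⁷ would be t2g^5 e_g^2 with 2 pairs; low-spin has 3, so 1 excess pair costs +1P = +194 kJ/mol.
Net CFSE = -499 + 194 = -305 kJ/mol.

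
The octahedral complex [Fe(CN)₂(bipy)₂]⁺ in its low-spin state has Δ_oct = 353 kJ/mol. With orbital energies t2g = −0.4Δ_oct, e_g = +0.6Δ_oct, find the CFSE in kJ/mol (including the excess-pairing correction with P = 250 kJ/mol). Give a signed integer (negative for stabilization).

Ligand charges: 2×(-1) from CN⁻ and 2×(+0) from bipy sum to -2; with overall charge +1, Fe is +3.
Group 8 minus oxidation state +3 gives a d⁵ configuration for Fe³⁺.
Configuration: t2g^5 e_g^0.
The orbital stabilization is -2.0Δ_oct = -2.0 × 353 = -706 kJ/mol.
High-spin d⁵ would be t2g^3 e_g^2 with 0 pairs; low-spin has 2, so 2 excess pairs cost +2P = +500 kJ/mol.
Overall CFSE = -706 + 500 = -206 kJ/mol.

-206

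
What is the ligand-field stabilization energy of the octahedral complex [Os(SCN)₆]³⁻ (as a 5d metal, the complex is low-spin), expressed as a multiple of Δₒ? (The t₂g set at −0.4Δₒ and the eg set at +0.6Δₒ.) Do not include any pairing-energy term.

-2.0 Δₒ

Each SCN⁻ contributes -1; 6 × (-1) = -6. With overall charge -3, Os is in the +3 oxidation state.
Os³⁺: group 8, so d-count = 8 − 3 = 5.
Configuration: t₂g⁵ eg⁰.
CFSE = 5(-0.4Δₒ) + 0(0.6Δₒ) = -2.0Δₒ + 0.0Δₒ = -2.0Δₒ.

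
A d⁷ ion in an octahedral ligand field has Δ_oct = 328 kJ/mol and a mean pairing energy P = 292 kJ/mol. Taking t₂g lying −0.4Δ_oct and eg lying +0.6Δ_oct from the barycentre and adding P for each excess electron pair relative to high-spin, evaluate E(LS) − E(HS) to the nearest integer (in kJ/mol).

In the high-spin limit (t₂g⁵ eg²) the orbital term is -0.8Δ_oct = -262 kJ/mol, with no excess pairing.
For low-spin the configuration is t₂g⁶ eg¹: orbital energy -1.8 × 328 = -590 kJ/mol, and 1 additional pair relative to high-spin adds 292 kJ/mol, giving -298 kJ/mol.
The difference is -298 − (-262) = -36 kJ/mol, so low-spin lies lower.

-36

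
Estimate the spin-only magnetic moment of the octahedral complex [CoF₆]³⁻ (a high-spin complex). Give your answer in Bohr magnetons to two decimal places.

Each F⁻ contributes -1; 6 × (-1) = -6. With overall charge -3, Co is in the +3 oxidation state.
Co is in group 9, so Co³⁺ is d⁶ (9 − 3 = 6).
Configuration: t₂g⁴ eg² → 4 unpaired electrons.
μ(spin-only) = √[4(4+2)] = √24 ≈ 4.90 Bohr magnetons.

4.90 Bohr magnetons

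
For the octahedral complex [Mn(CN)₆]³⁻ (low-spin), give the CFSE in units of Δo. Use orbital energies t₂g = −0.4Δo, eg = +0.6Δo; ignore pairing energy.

Each CN⁻ contributes -1; 6 × (-1) = -6. With overall charge -3, Mn is in the +3 oxidation state.
Mn is in group 7, so Mn³⁺ is d⁴ (7 − 3 = 4).
Configuration: t₂g⁴ eg⁰.
CFSE = 4(-0.4Δo) + 0(0.6Δo) = -1.6Δo + 0.0Δo = -1.6Δo.

-1.6 Δo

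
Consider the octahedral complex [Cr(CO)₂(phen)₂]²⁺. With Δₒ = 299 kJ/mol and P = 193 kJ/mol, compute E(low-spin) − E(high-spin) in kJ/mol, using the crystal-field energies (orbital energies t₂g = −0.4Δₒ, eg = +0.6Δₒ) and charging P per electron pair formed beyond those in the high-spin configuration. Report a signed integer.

-106

Ligand charges: 2×(+0) from CO and 2×(+0) from phen sum to +0; with overall charge +2, Cr is +2.
Cr is in group 6, so Cr²⁺ is d⁴ (6 − 2 = 4).
High-spin d⁴ fills as t₂g³ eg¹ with CFSE 3(−0.4) + 1(+0.6) = -0.6Δₒ = -179 kJ/mol.
Low-spin t₂g⁴ eg⁰ gives -1.6Δₒ = -478 kJ/mol, but forming 1 extra pair costs 1P = 193 kJ/mol, so E(LS) = -478 + 193 = -285 kJ/mol.
E(LS) − E(HS) = -285 − (-179) = -106 kJ/mol.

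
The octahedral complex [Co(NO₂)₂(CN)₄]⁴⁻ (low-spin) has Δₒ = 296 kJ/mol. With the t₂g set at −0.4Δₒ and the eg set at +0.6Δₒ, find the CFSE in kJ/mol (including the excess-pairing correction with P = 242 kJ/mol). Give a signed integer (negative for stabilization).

-291

Ligand charges: 2×(-1) from NO₂⁻ and 4×(-1) from CN⁻ sum to -6; with overall charge -4, Co is +2.
Co²⁺: group 9, so d-count = 9 − 2 = 7.
Configuration: t₂g⁶ eg¹.
Orbital CFSE = 6(-0.4) + 1(0.6) = -1.8Δₒ = -1.8 × 296 = -533 kJ/mol.
High-spin d⁷ would be t₂g⁵ eg² with 2 pairs; low-spin has 3, so 1 excess pair costs +1P = +242 kJ/mol.
Overall CFSE = -533 + 242 = -291 kJ/mol.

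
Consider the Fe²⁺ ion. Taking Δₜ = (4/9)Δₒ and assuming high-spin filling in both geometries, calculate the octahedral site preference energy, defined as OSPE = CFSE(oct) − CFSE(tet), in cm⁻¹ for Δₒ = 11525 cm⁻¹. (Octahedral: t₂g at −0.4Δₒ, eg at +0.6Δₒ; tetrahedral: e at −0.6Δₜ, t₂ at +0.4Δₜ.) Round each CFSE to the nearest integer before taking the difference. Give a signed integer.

Fe²⁺: group 8, so d-count = 8 − 2 = 6.
Octahedral high-spin t₂g⁴ eg²: CFSE = -0.4 × 11525 = -4610 cm⁻¹.
Tetrahedral: e³ t₂³, CFSE = 3(−0.6) + 3(+0.4) = -0.6Δₜ = -0.6 × (4/9) × 11525 = -3073 cm⁻¹.
OSPE = CFSE(oct) − CFSE(tet) = -4610 − (-3073) = -1537 cm⁻¹.

-1537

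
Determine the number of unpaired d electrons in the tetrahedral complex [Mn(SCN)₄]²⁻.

5

Each SCN⁻ contributes -1; 4 × (-1) = -4. With overall charge -2, Mn is in the +2 oxidation state.
Mn²⁺: group 7, so d-count = 7 − 2 = 5.
Tetrahedral splitting is small, so the complex is high-spin.
Configuration: e^2 t2^3, giving 5 unpaired electrons.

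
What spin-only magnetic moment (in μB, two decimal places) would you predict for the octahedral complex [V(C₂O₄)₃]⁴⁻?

3.87 μB

Each C₂O₄²⁻ contributes -2; 3 × (-2) = -6. With overall charge -4, V is in the +2 oxidation state.
V sits in group 5; removing 2 electrons leaves V²⁺ with 5 − 2 = 3 d electrons.
Configuration: t2g^3 e_g^0 → 3 unpaired electrons.
μ(spin-only) = √[3(3+2)] = √15 ≈ 3.87 μB.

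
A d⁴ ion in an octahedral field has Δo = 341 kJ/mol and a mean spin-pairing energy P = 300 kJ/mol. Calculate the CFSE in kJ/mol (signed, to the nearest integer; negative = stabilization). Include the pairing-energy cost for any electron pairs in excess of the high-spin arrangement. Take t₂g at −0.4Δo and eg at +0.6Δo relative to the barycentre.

Since Δo = 341 kJ/mol > P = 300 kJ/mol, the complex adopts the low-spin configuration.
Filling d⁴ accordingly: t₂g⁴ eg⁰.
Orbital CFSE = -1.6Δo = -1.6 × 341 = -546 kJ/mol.
Excess pairs vs high-spin: 1 − 0 = 1; pairing cost = +300 kJ/mol.
Net CFSE = -546 + 300 = -246 kJ/mol.

-246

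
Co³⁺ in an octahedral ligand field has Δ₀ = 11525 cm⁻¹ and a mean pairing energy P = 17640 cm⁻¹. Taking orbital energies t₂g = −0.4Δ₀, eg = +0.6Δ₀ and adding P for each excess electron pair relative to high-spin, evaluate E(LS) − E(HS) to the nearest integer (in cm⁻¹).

Co is in group 9, so Co³⁺ is d⁶ (9 − 3 = 6).
High-spin d⁶ fills as t₂g⁴ eg² with CFSE 4(−0.4) + 2(+0.6) = -0.4Δ₀ = -4610 cm⁻¹.
Low-spin: t₂g⁶ eg⁰, orbital CFSE = -2.4Δ₀ = -27660 cm⁻¹; plus 2 excess pairs × P = +35280 cm⁻¹; total 7620 cm⁻¹.
E(LS) − E(HS) = 7620 − (-4610) = 12230 cm⁻¹.

12230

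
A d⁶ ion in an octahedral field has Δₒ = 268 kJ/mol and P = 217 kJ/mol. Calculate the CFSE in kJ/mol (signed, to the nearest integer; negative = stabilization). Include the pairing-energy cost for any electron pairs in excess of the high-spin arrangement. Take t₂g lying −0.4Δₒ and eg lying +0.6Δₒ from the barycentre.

-209

Here Δₒ > P (268 > 217), so the low-spin state is favoured.
Configuration: t₂g⁶ eg⁰.
Orbital CFSE = -2.4Δₒ = -2.4 × 268 = -643 kJ/mol.
Excess pairs vs high-spin: 3 − 1 = 2; pairing cost = +434 kJ/mol.
Net CFSE = -643 + 434 = -209 kJ/mol.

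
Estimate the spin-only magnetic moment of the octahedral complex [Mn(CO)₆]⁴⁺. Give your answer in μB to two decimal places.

3.87 μB

CO is neutral, so the +4 overall charge sits on Mn: oxidation state +4.
Mn⁴⁺: group 7, so d-count = 7 − 4 = 3.
Configuration: t2g^3 e_g^0 → 3 unpaired electrons.
μ(spin-only) = √[3(3+2)] = √15 ≈ 3.87 μB.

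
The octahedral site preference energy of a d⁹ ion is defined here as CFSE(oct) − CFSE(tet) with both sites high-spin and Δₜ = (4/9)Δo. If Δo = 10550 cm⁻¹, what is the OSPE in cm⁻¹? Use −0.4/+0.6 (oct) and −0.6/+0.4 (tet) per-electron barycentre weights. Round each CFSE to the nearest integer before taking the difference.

In an octahedral site d⁹ (HS) is t2g^6 e_g^3, giving CFSE(oct) = -0.6Δo = -6330 cm⁻¹.
In a tetrahedral site the filling is e^4 t2^5: CFSE(tet) = -0.4Δₜ = -0.4 × (4/9)(10550) = -1876 cm⁻¹.
OSPE = CFSE(oct) − CFSE(tet) = -6330 − (-1876) = -4454 cm⁻¹.

-4454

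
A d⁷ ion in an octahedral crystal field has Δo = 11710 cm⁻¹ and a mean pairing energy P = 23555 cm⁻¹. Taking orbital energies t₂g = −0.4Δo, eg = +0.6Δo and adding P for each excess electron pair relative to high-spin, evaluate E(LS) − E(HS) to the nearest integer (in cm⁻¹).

11845

High-spin d⁷ fills as t₂g⁵ eg² with CFSE 5(−0.4) + 2(+0.6) = -0.8Δo = -9368 cm⁻¹.
Low-spin t₂g⁶ eg¹ gives -1.8Δo = -21078 cm⁻¹, but forming 1 extra pair costs 1P = 23555 cm⁻¹, so E(LS) = -21078 + 23555 = 2477 cm⁻¹.
E(LS) − E(HS) = 2477 − (-9368) = 11845 cm⁻¹.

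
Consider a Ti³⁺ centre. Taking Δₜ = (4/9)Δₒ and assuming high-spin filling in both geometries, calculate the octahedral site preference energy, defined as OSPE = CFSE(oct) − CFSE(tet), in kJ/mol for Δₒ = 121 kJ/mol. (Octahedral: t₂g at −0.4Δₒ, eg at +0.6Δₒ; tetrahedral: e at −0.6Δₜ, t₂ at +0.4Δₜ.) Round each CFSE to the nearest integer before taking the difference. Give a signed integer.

-16

Ti³⁺: group 4, so d-count = 4 − 3 = 1.
Octahedral high-spin t₂g¹ eg⁰: CFSE = -0.4 × 121 = -48 kJ/mol.
Tetrahedral e¹ t₂⁰ gives -0.6Δₜ = -0.6 × (4/9) × 121 = -32 kJ/mol.
Subtracting, OSPE = -48 − (-32) = -16 kJ/mol.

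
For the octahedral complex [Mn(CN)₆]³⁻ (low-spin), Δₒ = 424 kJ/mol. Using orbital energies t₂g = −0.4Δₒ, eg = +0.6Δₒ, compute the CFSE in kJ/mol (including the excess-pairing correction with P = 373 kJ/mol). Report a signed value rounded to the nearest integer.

Each CN⁻ contributes -1; 6 × (-1) = -6. With overall charge -3, Mn is in the +3 oxidation state.
Mn sits in group 7; removing 3 electrons leaves Mn³⁺ with 7 − 3 = 4 d electrons.
The d⁴ electrons fill as t₂g⁴ eg⁰.
Orbital CFSE = 4(-0.4) + 0(0.6) = -1.6Δₒ = -1.6 × 424 = -678 kJ/mol.
High-spin d⁴ would be t₂g³ eg¹ with 0 pairs; low-spin has 1, so 1 excess pair costs +1P = +373 kJ/mol.
Combining: -678 + 373 = -305 kJ/mol.

-305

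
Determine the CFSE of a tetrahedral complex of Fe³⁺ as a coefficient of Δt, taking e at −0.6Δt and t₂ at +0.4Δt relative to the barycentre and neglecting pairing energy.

Group 8 minus oxidation state +3 gives a d⁵ configuration for Fe³⁺.
Tetrahedral fields are weak (Δₜ ≈ 4/9 Δₒ), so electrons fill high-spin.
Configuration: e² t₂³.
CFSE = 2(-0.6Δt) + 3(0.4Δt) = -1.2Δt + 1.2Δt = 0.0Δt.

0.0 Δt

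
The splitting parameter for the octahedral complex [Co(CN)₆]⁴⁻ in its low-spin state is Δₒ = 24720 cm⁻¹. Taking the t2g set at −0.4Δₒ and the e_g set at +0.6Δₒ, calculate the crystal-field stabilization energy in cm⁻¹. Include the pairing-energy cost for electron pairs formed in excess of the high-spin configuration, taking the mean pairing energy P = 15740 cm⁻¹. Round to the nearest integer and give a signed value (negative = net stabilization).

Each CN⁻ contributes -1; 6 × (-1) = -6. With overall charge -4, Co is in the +2 oxidation state.
Co sits in group 9; removing 2 electrons leaves Co²⁺ with 9 − 2 = 7 d electrons.
Electron filling gives t2g^6 e_g^1.
Orbital CFSE = 6(-0.4) + 1(0.6) = -1.8Δₒ = -1.8 × 24720 = -44496 cm⁻¹.
Pairing penalty: 3 pairs vs 2 in the high-spin reference → 1 extra × P = 15740 cm⁻¹.
Net CFSE = -44496 + 15740 = -28756 cm⁻¹.

-28756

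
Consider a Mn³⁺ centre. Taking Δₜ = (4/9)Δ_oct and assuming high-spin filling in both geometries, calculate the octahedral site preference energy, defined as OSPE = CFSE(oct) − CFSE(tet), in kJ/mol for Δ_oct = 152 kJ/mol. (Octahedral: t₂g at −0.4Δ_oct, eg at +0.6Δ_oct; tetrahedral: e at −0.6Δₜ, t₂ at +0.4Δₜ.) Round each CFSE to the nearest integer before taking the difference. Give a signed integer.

-64

Group 7 minus oxidation state +3 gives a d⁴ configuration for Mn³⁺.
Octahedral high-spin t₂g³ eg¹: CFSE = -0.6 × 152 = -91 kJ/mol.
Tetrahedral: e² t₂², CFSE = 2(−0.6) + 2(+0.4) = -0.4Δₜ = -0.4 × (4/9) × 152 = -27 kJ/mol.
OSPE = CFSE(oct) − CFSE(tet) = -91 − (-27) = -64 kJ/mol.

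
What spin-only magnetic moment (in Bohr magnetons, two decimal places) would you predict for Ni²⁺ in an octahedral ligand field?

2.83 Bohr magnetons

Group 10 minus oxidation state +2 gives a d⁸ configuration for Ni²⁺.
For octahedral d⁸ the high- and low-spin configurations coincide.
Configuration: t₂g⁶ eg² → 2 unpaired electrons.
μ(spin-only) = √[2(2+2)] = √8 ≈ 2.83 Bohr magnetons.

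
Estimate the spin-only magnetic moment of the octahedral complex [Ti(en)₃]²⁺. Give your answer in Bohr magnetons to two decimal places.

2.83 Bohr magnetons

en is neutral, so the +2 overall charge sits on Ti: oxidation state +2.
Ti sits in group 4; removing 2 electrons leaves Ti²⁺ with 4 − 2 = 2 d electrons.
Configuration: t₂g² eg⁰ → 2 unpaired electrons.
μ(spin-only) = √[2(2+2)] = √8 ≈ 2.83 Bohr magnetons.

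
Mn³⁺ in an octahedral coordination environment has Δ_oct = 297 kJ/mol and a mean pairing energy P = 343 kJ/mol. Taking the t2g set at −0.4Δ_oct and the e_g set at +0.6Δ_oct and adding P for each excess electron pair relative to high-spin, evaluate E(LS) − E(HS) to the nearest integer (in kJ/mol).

Mn³⁺: group 7, so d-count = 7 − 3 = 4.
High-spin d⁴ fills as t2g^3 e_g^1 with CFSE 3(−0.4) + 1(+0.6) = -0.6Δ_oct = -178 kJ/mol.
For low-spin the configuration is t2g^4 e_g^0: orbital energy -1.6 × 297 = -475 kJ/mol, and 1 additional pair relative to high-spin adds 343 kJ/mol, giving -132 kJ/mol.
The difference is -132 − (-178) = 46 kJ/mol, so high-spin lies lower.

46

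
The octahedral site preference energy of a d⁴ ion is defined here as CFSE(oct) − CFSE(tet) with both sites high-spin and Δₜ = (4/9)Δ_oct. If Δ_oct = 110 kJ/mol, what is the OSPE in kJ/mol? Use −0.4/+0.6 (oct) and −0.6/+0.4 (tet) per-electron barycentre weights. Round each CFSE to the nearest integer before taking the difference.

In an octahedral site d⁴ (HS) is t2g^3 e_g^1, giving CFSE(oct) = -0.6Δ_oct = -66 kJ/mol.
Tetrahedral: e^2 t2^2, CFSE = 2(−0.6) + 2(+0.4) = -0.4Δₜ = -0.4 × (4/9) × 110 = -20 kJ/mol.
OSPE = -66 − (-20) = -46 kJ/mol.

-46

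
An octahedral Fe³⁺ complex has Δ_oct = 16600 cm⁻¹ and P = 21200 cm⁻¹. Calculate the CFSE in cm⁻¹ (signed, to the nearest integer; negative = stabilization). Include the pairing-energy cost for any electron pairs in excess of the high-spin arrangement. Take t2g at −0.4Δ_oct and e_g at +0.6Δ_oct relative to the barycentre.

0

Fe sits in group 8; removing 3 electrons leaves Fe³⁺ with 8 − 3 = 5 d electrons.
Here Δ_oct < P (16600 < 21200), so the high-spin state is favoured.
That gives t2g^3 e_g^2.
Orbital CFSE = 0.0Δ_oct = 0.0 × 16600 = 0 cm⁻¹.
High-spin has no excess pairs, so no pairing correction applies.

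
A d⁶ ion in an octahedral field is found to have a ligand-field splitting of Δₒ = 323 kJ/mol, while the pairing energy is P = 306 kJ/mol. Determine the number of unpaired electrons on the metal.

0

Δₒ > P, so pairing is preferred: the ground state is low-spin.
Filling d⁶ accordingly: t₂g⁶ eg⁰.
Unpaired electrons: 0.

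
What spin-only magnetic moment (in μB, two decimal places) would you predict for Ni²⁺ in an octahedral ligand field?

Ni sits in group 10; removing 2 electrons leaves Ni²⁺ with 10 − 2 = 8 d electrons.
Configuration: t2g^6 e_g^2 → 2 unpaired electrons.
μ(spin-only) = √[2(2+2)] = √8 ≈ 2.83 μB.

2.83 μB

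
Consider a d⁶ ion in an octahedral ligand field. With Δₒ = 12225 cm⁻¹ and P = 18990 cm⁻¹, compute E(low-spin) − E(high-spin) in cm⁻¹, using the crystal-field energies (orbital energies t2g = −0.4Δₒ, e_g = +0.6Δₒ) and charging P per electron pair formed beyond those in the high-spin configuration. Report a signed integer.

13530

In the high-spin limit (t2g^4 e_g^2) the orbital term is -0.4Δₒ = -4890 cm⁻¹, with no excess pairing.
Low-spin: t2g^6 e_g^0, orbital CFSE = -2.4Δₒ = -29340 cm⁻¹; plus 2 excess pairs × P = +37980 cm⁻¹; total 8640 cm⁻¹.
Thus E(LS) − E(HS) = 13530 cm⁻¹.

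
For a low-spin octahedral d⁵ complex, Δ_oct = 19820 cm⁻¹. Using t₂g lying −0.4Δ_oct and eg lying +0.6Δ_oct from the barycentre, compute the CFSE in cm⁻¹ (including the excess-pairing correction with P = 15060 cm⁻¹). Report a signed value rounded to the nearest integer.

-9520

Configuration: t₂g⁵ eg⁰.
CFSE(orbital) = 5×(-0.4Δ_oct) + 0×(0.6Δ_oct) = -2.0Δ_oct; with Δ_oct = 19820 cm⁻¹ that is -39640 cm⁻¹.
High-spin d⁵ would be t₂g³ eg² with 0 pairs; low-spin has 2, so 2 excess pairs cost +2P = +30120 cm⁻¹.
Net CFSE = -39640 + 30120 = -9520 cm⁻¹.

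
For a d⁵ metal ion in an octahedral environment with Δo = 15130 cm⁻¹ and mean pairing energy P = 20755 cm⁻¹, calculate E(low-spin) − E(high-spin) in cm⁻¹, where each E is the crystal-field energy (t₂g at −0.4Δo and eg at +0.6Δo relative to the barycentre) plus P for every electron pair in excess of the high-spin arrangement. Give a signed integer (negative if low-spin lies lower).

11250

High-spin: t₂g³ eg², CFSE = 0.0Δo = 0 cm⁻¹.
For low-spin the configuration is t₂g⁵ eg⁰: orbital energy -2.0 × 15130 = -30260 cm⁻¹, and 2 additional pairs relative to high-spin add 41510 cm⁻¹, giving 11250 cm⁻¹.
The difference is 11250 − (0) = 11250 cm⁻¹, so high-spin lies lower.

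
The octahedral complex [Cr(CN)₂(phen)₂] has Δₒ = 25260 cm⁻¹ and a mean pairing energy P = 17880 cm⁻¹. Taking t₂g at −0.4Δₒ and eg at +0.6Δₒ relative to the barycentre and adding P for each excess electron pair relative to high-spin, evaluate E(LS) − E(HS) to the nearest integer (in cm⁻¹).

-7380

Ligand charges: 2×(-1) from CN⁻ and 2×(+0) from phen sum to -2; with overall charge +0, Cr is +2.
Cr sits in group 6; removing 2 electrons leaves Cr²⁺ with 6 − 2 = 4 d electrons.
In the high-spin limit (t₂g³ eg¹) the orbital term is -0.6Δₒ = -15156 cm⁻¹, with no excess pairing.
For low-spin the configuration is t₂g⁴ eg⁰: orbital energy -1.6 × 25260 = -40416 cm⁻¹, and 1 additional pair relative to high-spin adds 17880 cm⁻¹, giving -22536 cm⁻¹.
The difference is -22536 − (-15156) = -7380 cm⁻¹, so low-spin lies lower.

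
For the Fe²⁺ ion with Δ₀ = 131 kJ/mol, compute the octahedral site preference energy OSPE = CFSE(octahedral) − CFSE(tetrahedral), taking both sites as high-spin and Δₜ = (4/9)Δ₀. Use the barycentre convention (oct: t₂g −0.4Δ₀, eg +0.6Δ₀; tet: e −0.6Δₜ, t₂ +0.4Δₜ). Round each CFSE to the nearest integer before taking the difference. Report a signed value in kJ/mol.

-17

Fe sits in group 8; removing 2 electrons leaves Fe²⁺ with 8 − 2 = 6 d electrons.
Octahedral (high-spin): t2g^4 e_g^2, CFSE = 4(−0.4) + 2(+0.6) = -0.4Δ₀ = -0.4 × 131 = -52 kJ/mol.
In a tetrahedral site the filling is e^3 t2^3: CFSE(tet) = -0.6Δₜ = -0.6 × (4/9)(131) = -35 kJ/mol.
Subtracting, OSPE = -52 − (-35) = -17 kJ/mol.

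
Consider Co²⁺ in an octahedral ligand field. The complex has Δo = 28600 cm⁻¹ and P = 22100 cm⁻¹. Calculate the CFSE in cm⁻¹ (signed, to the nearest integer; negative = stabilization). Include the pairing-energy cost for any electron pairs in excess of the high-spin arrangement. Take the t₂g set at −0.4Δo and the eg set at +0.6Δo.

-29380

Co²⁺: group 9, so d-count = 9 − 2 = 7.
Here Δo > P (28600 > 22100), so the low-spin state is favoured.
That gives t₂g⁶ eg¹.
Orbital CFSE = -1.8Δo = -1.8 × 28600 = -51480 cm⁻¹.
Excess pairs vs high-spin: 3 − 2 = 1; pairing cost = +22100 cm⁻¹.
Net CFSE = -51480 + 22100 = -29380 cm⁻¹.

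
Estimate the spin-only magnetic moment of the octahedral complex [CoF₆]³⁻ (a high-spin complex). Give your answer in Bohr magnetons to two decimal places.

Each F⁻ contributes -1; 6 × (-1) = -6. With overall charge -3, Co is in the +3 oxidation state.
Co is in group 9, so Co³⁺ is d⁶ (9 − 3 = 6).
Configuration: t2g^4 e_g^2 → 4 unpaired electrons.
μ(spin-only) = √[4(4+2)] = √24 ≈ 4.90 Bohr magnetons.

4.90 Bohr magnetons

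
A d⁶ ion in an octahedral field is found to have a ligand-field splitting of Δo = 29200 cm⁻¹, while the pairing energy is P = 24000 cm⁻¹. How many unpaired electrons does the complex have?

Since Δo = 29200 cm⁻¹ > P = 24000 cm⁻¹, the complex adopts the low-spin configuration.
Configuration: t₂g⁶ eg⁰.
Unpaired electrons: 0.

0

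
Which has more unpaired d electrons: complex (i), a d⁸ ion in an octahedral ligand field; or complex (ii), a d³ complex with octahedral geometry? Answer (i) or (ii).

(i): For octahedral d⁸ the high- and low-spin configurations coincide; t₂g⁶ eg² → 2 unpaired.
(ii): t₂g³ eg⁰ → 3 unpaired.
So (ii) has more unpaired electrons.

(ii)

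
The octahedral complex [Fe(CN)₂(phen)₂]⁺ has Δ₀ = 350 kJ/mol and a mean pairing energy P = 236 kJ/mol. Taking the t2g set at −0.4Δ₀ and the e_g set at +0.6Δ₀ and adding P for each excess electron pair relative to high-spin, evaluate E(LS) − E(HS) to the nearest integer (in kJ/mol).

-228

Ligand charges: 2×(-1) from CN⁻ and 2×(+0) from phen sum to -2; with overall charge +1, Fe is +3.
Fe³⁺: group 8, so d-count = 8 − 3 = 5.
High-spin: t2g^3 e_g^2, CFSE = 0.0Δ₀ = 0 kJ/mol.
Low-spin t2g^5 e_g^0 gives -2.0Δ₀ = -700 kJ/mol, but forming 2 extra pairs costs 2P = 472 kJ/mol, so E(LS) = -700 + 472 = -228 kJ/mol.
E(LS) − E(HS) = -228 − (0) = -228 kJ/mol.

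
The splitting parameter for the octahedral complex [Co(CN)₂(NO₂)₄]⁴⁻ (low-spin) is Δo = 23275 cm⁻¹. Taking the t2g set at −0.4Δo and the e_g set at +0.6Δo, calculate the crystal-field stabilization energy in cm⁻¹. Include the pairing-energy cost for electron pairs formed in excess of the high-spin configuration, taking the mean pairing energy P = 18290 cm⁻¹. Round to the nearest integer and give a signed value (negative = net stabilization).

-23605

Ligand charges: 2×(-1) from CN⁻ and 4×(-1) from NO₂⁻ sum to -6; with overall charge -4, Co is +2.
Co is in group 9, so Co²⁺ is d⁷ (9 − 2 = 7).
The d⁷ electrons fill as t2g^6 e_g^1.
The orbital stabilization is -1.8Δo = -1.8 × 23275 = -41895 cm⁻¹.
High-spin d⁷ would be t2g^5 e_g^2 with 2 pairs; low-spin has 3, so 1 excess pair costs +1P = +18290 cm⁻¹.
Combining: -41895 + 18290 = -23605 cm⁻¹.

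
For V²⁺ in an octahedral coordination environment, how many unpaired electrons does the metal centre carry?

3

V is in group 5, so V²⁺ is d³ (5 − 2 = 3).
For octahedral d³ the high- and low-spin configurations coincide.
Configuration: t₂g³ eg⁰, giving 3 unpaired electrons.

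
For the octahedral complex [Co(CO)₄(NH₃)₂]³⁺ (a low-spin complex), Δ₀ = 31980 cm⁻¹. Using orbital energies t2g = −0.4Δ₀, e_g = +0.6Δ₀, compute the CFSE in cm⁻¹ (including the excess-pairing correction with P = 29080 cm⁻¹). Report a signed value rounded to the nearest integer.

Ligand charges: 4×(+0) from CO and 2×(+0) from NH₃ sum to +0; with overall charge +3, Co is +3.
Co is in group 9, so Co³⁺ is d⁶ (9 − 3 = 6).
The d⁶ electrons fill as t2g^6 e_g^0.
CFSE(orbital) = 6×(-0.4Δ₀) + 0×(0.6Δ₀) = -2.4Δ₀; with Δ₀ = 31980 cm⁻¹ that is -76752 cm⁻¹.
High-spin d⁶ would be t2g^4 e_g^2 with 1 pair; low-spin has 3, so 2 excess pairs cost +2P = +58160 cm⁻¹.
Combining: -76752 + 58160 = -18592 cm⁻¹.

-18592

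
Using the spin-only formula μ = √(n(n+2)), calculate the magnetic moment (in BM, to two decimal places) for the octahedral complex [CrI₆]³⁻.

Each I⁻ contributes -1; 6 × (-1) = -6. With overall charge -3, Cr is in the +3 oxidation state.
Cr sits in group 6; removing 3 electrons leaves Cr³⁺ with 6 − 3 = 3 d electrons.
For octahedral d³ the high- and low-spin configurations coincide.
Configuration: t₂g³ eg⁰ → 3 unpaired electrons.
μ(spin-only) = √[3(3+2)] = √15 ≈ 3.87 BM.

3.87 BM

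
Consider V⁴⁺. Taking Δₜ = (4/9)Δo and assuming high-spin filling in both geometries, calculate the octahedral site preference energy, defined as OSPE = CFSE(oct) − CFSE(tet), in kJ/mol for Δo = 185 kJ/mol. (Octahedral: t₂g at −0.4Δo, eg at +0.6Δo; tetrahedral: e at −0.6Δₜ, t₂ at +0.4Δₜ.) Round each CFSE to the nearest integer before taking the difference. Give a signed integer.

-25

V sits in group 5; removing 4 electrons leaves V⁴⁺ with 5 − 4 = 1 d electrons.
Octahedral high-spin t₂g¹ eg⁰: CFSE = -0.4 × 185 = -74 kJ/mol.
Tetrahedral e¹ t₂⁰ gives -0.6Δₜ = -0.6 × (4/9) × 185 = -49 kJ/mol.
OSPE = -74 − (-49) = -25 kJ/mol.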